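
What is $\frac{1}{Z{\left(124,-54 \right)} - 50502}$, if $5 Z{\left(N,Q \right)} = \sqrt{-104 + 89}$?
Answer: $- \frac{84170}{4250753341} - \frac{i \sqrt{15}}{12752260023} \approx -1.9801 \cdot 10^{-5} - 3.0371 \cdot 10^{-10} i$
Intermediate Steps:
$Z{\left(N,Q \right)} = \frac{i \sqrt{15}}{5}$ ($Z{\left(N,Q \right)} = \frac{\sqrt{-104 + 89}}{5} = \frac{\sqrt{-15}}{5} = \frac{i \sqrt{15}}{5}$)
$\frac{1}{Z{\left(124,-54 \right)} - 50502} = \frac{1}{\frac{i \sqrt{15}}{5} - 50502} = \frac{1}{-50502 + \frac{i \sqrt{15}}{5}}$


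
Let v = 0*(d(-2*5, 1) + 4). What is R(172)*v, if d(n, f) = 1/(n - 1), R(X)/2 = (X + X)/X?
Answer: 0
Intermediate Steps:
R(X) = 4 (R(X) = 2*((X + X)/X) = 2*((2*X)/X) = 2*2 = 4)
d(n, f) = 1/(-1 + n)
v = 0 (v = 0*(1/(-1 - 2*5) + 4) = 0*(1/(-1 - 10) + 4) = 0*(1/(-11) + 4) = 0*(-1/11 + 4) = 0*(43/11) = 0)
R(172)*v = 4*0 = 0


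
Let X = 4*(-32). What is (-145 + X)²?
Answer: 74529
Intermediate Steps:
X = -128
(-145 + X)² = (-145 - 128)² = (-273)² = 74529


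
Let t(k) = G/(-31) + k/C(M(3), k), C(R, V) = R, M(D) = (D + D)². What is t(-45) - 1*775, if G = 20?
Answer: -96335/124 ≈ -776.90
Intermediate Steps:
M(D) = 4*D² (M(D) = (2*D)² = 4*D²)
t(k) = -20/31 + k/36 (t(k) = 20/(-31) + k/((4*3²)) = 20*(-1/31) + k/((4*9)) = -20/31 + k/36)
t(-45) - 1*775 = (-20/31 + (1/36)*(-45)) - 1*775 = (-20/31 - 5/4) - 775 = -235/124 - 775 = -96335/124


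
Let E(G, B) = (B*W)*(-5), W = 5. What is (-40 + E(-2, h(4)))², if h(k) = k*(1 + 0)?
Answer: 19600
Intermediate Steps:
h(k) = k (h(k) = k*1 = k)
E(G, B) = -25*B (E(G, B) = (B*5)*(-5) = (5*B)*(-5) = -25*B)
(-40 + E(-2, h(4)))² = (-40 - 25*4)² = (-40 - 100)² = (-140)² = 19600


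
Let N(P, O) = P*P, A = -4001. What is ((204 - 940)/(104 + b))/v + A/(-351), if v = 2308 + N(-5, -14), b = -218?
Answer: 177395383/15558777 ≈ 11.402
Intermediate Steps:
N(P, O) = P²
v = 2333 (v = 2308 + (-5)² = 2308 + 25 = 2333)
((204 - 940)/(104 + b))/v + A/(-351) = ((204 - 940)/(104 - 218))/2333 - 4001/(-351) = -736/(-114)*(1/2333) - 4001*(-1/351) = -736*(-1/114)*(1/2333) + 4001/351 = (368/57)*(1/2333) + 4001/351 = 368/132981 + 4001/351 = 177395383/15558777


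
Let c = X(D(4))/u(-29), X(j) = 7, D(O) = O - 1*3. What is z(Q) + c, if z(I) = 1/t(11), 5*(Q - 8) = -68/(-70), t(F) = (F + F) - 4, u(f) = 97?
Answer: 223/1746 ≈ 0.12772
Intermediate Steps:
t(F) = -4 + 2*F (t(F) = 2*F - 4 = -4 + 2*F)
D(O) = -3 + O (D(O) = O - 3 = -3 + O)
Q = 1434/175 (Q = 8 + (-68/(-70))/5 = 8 + (-68*(-1/70))/5 = 8 + (⅕)*(34/35) = 8 + 34/175 = 1434/175 ≈ 8.1943)
c = 7/97 ≈ 0.072165
z(I) = 1/18 (z(I) = 1/(-4 + 2*11) = 1/(-4 + 22) = 1/18)
z(Q) + c = 1/18 + 7/97 = 223/1746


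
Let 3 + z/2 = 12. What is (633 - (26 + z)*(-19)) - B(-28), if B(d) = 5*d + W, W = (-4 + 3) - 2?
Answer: 1612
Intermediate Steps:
z = 18 (z = -6 + 2*12 = -6 + 24 = 18)
W = -3 (W = -1 - 2 = -3)
B(d) = -3 + 5*d (B(d) = 5*d - 3 = -3 + 5*d)
(633 - (26 + z)*(-19)) - B(-28) = (633 - (26 + 18)*(-19)) - (-3 + 5*(-28)) = (633 - 44*(-19)) - (-3 - 140) = (633 - 1*(-836)) - 1*(-143) = (633 + 836) + 143 = 1469 + 143 = 1612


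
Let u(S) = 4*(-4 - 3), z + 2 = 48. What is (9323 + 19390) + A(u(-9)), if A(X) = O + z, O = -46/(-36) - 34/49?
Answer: 25365953/882 ≈ 28760.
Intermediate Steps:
z = 46 (z = -2 + 48 = 46)
O = 515/882 (O = -46*(-1/36) - 34*1/49 = 23/18 - 34/49 = 515/882 ≈ 0.58390)
u(S) = -28 (u(S) = 4*(-7) = -28)
A(X) = 41087/882 (A(X) = 515/882 + 46 = 41087/882)
(9323 + 19390) + A(u(-9)) = (9323 + 19390) + 41087/882 = 28713 + 41087/882 = 25365953/882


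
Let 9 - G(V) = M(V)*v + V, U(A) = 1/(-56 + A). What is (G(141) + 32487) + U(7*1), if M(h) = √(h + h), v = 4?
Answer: 1585394/49 - 4*√282 ≈ 32288.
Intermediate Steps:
M(h) = √2*√h (M(h) = √(2*h) = √2*√h)
G(V) = 9 - V - 4*√2*√V (G(V) = 9 - ((√2*√V)*4 + V) = 9 - (4*√2*√V + V) = 9 - (V + 4*√2*√V) = 9 + (-V - 4*√2*√V) = 9 - V - 4*√2*√V)
(G(141) + 32487) + U(7*1) = ((9 - 1*141 - 4*√2*√141) + 32487) + 1/(-56 + 7*1) = ((9 - 141 - 4*√282) + 32487) + 1/(-56 + 7) = ((-132 - 4*√282) + 32487) + 1/(-49) = (32355 - 4*√282) - 1/49 = 1585394/49 - 4*√282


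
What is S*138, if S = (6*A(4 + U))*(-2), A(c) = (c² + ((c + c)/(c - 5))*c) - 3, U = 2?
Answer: -173880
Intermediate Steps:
A(c) = -3 + c² + 2*c²/(-5 + c) (A(c) = (c² + ((2*c)/(-5 + c))*c) - 3 = (c² + (2*c/(-5 + c))*c) - 3 = (c² + 2*c²/(-5 + c)) - 3 = -3 + c² + 2*c²/(-5 + c))
S = -1260 (S = (6*((15 + (4 + 2)³ - 3*(4 + 2) - 3*(4 + 2)²)/(-5 + (4 + 2))))*(-2) = (6*((15 + 6³ - 3*6 - 3*6²)/(-5 + 6)))*(-2) = (6*((15 + 216 - 18 - 3*36)/1))*(-2) = (6*(1*(15 + 216 - 18 - 108)))*(-2) = (6*(1*105))*(-2) = (6*105)*(-2) = 630*(-2) = -1260)
S*138 = -1260*138 = -173880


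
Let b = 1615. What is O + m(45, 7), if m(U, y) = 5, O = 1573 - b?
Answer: -37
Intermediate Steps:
O = -42 (O = 1573 - 1*1615 = 1573 - 1615 = -42)
O + m(45, 7) = -42 + 5 = -37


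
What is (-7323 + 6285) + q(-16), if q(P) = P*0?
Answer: -1038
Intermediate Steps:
q(P) = 0
(-7323 + 6285) + q(-16) = (-7323 + 6285) + 0 = -1038 + 0 = -1038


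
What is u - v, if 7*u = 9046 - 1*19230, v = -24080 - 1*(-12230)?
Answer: 72766/7 ≈ 10395.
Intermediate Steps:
v = -11850 (v = -24080 + 12230 = -11850)
u = -10184/7 (u = (9046 - 1*19230)/7 = (9046 - 19230)/7 = (1/7)*(-10184) = -10184/7 ≈ -1454.9)
u - v = -10184/7 - 1*(-11850) = -10184/7 + 11850 = 72766/7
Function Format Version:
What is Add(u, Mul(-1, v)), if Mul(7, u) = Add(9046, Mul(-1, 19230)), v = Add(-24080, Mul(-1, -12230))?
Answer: Rational(72766, 7) ≈ 10395.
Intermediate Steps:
v = -11850 (v = Add(-24080, 12230) = -11850)
u = Rational(-10184, 7) (u = Mul(Rational(1, 7), Add(9046, Mul(-1, 19230))) = Mul(Rational(1, 7), Add(9046, -19230)) = Mul(Rational(1, 7), -10184) = Rational(-10184, 7) ≈ -1454.9)
Add(u, Mul(-1, v)) = Add(Rational(-10184, 7), Mul(-1, -11850)) = Add(Rational(-10184, 7), 11850) = Rational(72766, 7)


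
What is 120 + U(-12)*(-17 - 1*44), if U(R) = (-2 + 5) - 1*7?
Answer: 364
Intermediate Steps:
U(R) = -4 (U(R) = 3 - 7 = -4)
120 + U(-12)*(-17 - 1*44) = 120 - 4*(-17 - 1*44) = 120 - 4*(-17 - 44) = 120 - 4*(-61) = 120 + 244 = 364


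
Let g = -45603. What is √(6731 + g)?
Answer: 2*I*√9718 ≈ 197.16*I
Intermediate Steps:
√(6731 + g) = √(6731 - 45603) = √(-38872) = 2*I*√9718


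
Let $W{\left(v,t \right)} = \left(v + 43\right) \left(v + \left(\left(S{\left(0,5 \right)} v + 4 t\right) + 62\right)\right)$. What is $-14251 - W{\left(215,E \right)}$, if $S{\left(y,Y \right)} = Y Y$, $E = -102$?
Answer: $-1367203$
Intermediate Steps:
$S{\left(y,Y \right)} = Y^{2}$
$W{\left(v,t \right)} = \left(43 + v\right) \left(62 + 4 t + 26 v\right)$ ($W{\left(v,t \right)} = \left(v + 43\right) \left(v + \left(\left(5^{2} v + 4 t\right) + 62\right)\right) = \left(43 + v\right) \left(v + \left(\left(25 v + 4 t\right) + 62\right)\right) = \left(43 + v\right) \left(v + \left(\left(4 t + 25 v\right) + 62\right)\right) = \left(43 + v\right) \left(v + \left(62 + 4 t + 25 v\right)\right) = \left(43 + v\right) \left(62 + 4 t + 26 v\right)$)
$-14251 - W{\left(215,E \right)} = -14251 - \left(2666 + 26 \cdot 215^{2} + 172 \left(-102\right) + 1180 \cdot 215 + 4 \left(-102\right) 215\right) = -14251 - \left(2666 + 26 \cdot 46225 - 17544 + 253700 - 87720\right) = -14251 - \left(2666 + 1201850 - 17544 + 253700 - 87720\right) = -14251 - 1352952 = -1367203$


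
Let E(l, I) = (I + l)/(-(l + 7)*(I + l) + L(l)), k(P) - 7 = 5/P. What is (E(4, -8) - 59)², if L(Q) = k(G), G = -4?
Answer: 138227049/39601 ≈ 3490.5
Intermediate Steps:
k(P) = 7 + 5/P
L(Q) = 23/4 (L(Q) = 7 + 5/(-4) = 7 + 5*(-¼) = 7 - 5/4 = 23/4)
E(l, I) = (I + l)/(23/4 - (7 + l)*(I + l)) (E(l, I) = (I + l)/(-(l + 7)*(I + l) + 23/4) = (I + l)/(-(7 + l)*(I + l) + 23/4) = (I + l)/(23/4 - (7 + l)*(I + l)))
(E(4, -8) - 59)² = (4*(-1*(-8) - 1*4)/(-23 + 4*4² + 28*(-8) + 28*4 + 4*(-8)*4) - 59)² = (4*(8 - 4)/(-23 + 4*16 - 224 + 112 - 128) - 59)² = (4*4/(-23 + 64 - 224 + 112 - 128) - 59)² = (4*4/(-199) - 59)² = (4*(-1/199)*4 - 59)² = (-16/199 - 59)² = (-11757/199)² = 138227049/39601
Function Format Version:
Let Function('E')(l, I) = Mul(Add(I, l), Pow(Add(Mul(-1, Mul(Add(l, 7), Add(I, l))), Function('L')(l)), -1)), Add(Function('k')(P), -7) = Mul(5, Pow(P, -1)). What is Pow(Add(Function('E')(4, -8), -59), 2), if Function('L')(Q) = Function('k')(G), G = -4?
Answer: Rational(138227049, 39601) ≈ 3490.5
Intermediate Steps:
Function('k')(P) = Add(7, Mul(5, Pow(P, -1)))
Function('L')(Q) = Rational(23, 4) (Function('L')(Q) = Add(7, Mul(5, Pow(-4, -1))) = Add(7, Mul(5, Rational(-1, 4))) = Add(7, Rational(-5, 4)) = Rational(23, 4))
Function('E')(l, I) = Mul(Pow(Add(Rational(23, 4), Mul(-1, Add(7, l), Add(I, l))), -1), Add(I, l)) (Function('E')(l, I) = Mul(Add(I, l), Pow(Add(Mul(-1, Mul(Add(l, 7), Add(I, l))), Rational(23, 4)), -1)) = Mul(Add(I, l), Pow(Add(Mul(-1, Mul(Add(7, l), Add(I, l))), Rational(23, 4)), -1)) = Mul(Add(I, l), Pow(Add(Mul(-1, Add(7, l), Add(I, l)), Rational(23, 4)), -1)) = Mul(Add(I, l), Pow(Add(Rational(23, 4), Mul(-1, Add(7, l), Add(I, l))), -1)) = Mul(Pow(Add(Rational(23, 4), Mul(-1, Add(7, l), Add(I, l))), -1), Add(I, l)))
Pow(Add(Function('E')(4, -8), -59), 2) = Pow(Add(Mul(4, Pow(Add(-23, Mul(4, Pow(4, 2)), Mul(28, -8), Mul(28, 4), Mul(4, -8, 4)), -1), Add(Mul(-1, -8), Mul(-1, 4))), -59), 2) = Pow(Add(Mul(4, Pow(Add(-23, Mul(4, 16), -224, 112, -128), -1), Add(8, -4)), -59), 2) = Pow(Add(Mul(4, Pow(Add(-23, 64, -224, 112, -128), -1), 4), -59), 2) = Pow(Add(Mul(4, Pow(-199, -1), 4), -59), 2) = Pow(Add(Mul(4, Rational(-1, 199), 4), -59), 2) = Pow(Add(Rational(-16, 199), -59), 2) = Pow(Rational(-11757, 199), 2) = Rational(138227049, 39601)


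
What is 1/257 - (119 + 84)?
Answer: -52170/257 ≈ -203.00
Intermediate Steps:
1/257 - (119 + 84) = 1/257 - 1*203 = 1/257 - 203 = -52170/257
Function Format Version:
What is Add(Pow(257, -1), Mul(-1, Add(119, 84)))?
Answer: Rational(-52170, 257) ≈ -203.00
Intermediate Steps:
Add(Pow(257, -1), Mul(-1, Add(119, 84))) = Add(Rational(1, 257), Mul(-1, 203)) = Add(Rational(1, 257), -203) = Rational(-52170, 257)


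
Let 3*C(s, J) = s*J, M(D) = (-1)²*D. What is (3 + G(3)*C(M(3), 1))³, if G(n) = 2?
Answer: 125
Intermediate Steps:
M(D) = D (M(D) = 1*D = D)
C(s, J) = J*s/3 (C(s, J) = (s*J)/3 = (J*s)/3 = J*s/3)
(3 + G(3)*C(M(3), 1))³ = (3 + 2*((⅓)*1*3))³ = (3 + 2*1)³ = (3 + 2)³ = 5³ = 125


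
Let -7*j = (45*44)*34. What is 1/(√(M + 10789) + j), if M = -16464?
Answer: -94248/906452095 - 49*I*√227/906452095 ≈ -0.00010397 - 8.1445e-7*I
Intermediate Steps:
j = -67320/7 (j = -45*44*34/7 = -1980*34/7 = -⅐*67320 = -67320/7 ≈ -9617.1)
1/(√(M + 10789) + j) = 1/(√(-16464 + 10789) - 67320/7) = 1/(√(-5675) - 67320/7) = 1/(5*I*√227 - 67320/7) = 1/(-67320/7 + 5*I*√227)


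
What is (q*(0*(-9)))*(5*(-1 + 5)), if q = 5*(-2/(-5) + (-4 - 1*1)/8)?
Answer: 0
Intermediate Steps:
q = -9/8 (q = 5*(-2*(-⅕) + (-4 - 1)*(⅛)) = 5*(⅖ - 5*⅛) = 5*(⅖ - 5/8) = 5*(-9/40) = -9/8 ≈ -1.1250)
(q*(0*(-9)))*(5*(-1 + 5)) = (-0*(-9))*(5*(-1 + 5)) = (-9/8*0)*(5*4) = 0*20 = 0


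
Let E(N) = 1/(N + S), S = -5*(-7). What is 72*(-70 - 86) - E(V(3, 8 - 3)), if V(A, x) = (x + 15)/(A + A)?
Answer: -1291683/115 ≈ -11232.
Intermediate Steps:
V(A, x) = (15 + x)/(2*A) (V(A, x) = (15 + x)/((2*A)) = (15 + x)*(1/(2*A)) = (15 + x)/(2*A))
S = 35
E(N) = 1/(35 + N) (E(N) = 1/(N + 35) = 1/(35 + N))
72*(-70 - 86) - E(V(3, 8 - 3)) = 72*(-70 - 86) - 1/(35 + (½)*(15 + (8 - 3))/3) = 72*(-156) - 1/(35 + (½)*(⅓)*(15 + 5)) = -11232 - 1/(35 + (½)*(⅓)*20) = -11232 - 1/(35 + 10/3) = -11232 - 1/115/3 = -11232 - 1*3/115 = -11232 - 3/115 = -1291683/115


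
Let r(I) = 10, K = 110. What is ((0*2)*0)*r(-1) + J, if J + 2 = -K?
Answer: -112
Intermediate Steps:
J = -112 (J = -2 - 1*110 = -2 - 110 = -112)
((0*2)*0)*r(-1) + J = ((0*2)*0)*10 - 112 = (0*0)*10 - 112 = 0*10 - 112 = 0 - 112 = -112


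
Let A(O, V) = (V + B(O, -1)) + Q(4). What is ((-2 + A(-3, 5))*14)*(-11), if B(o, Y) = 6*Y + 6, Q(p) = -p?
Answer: 154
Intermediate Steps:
B(o, Y) = 6 + 6*Y
A(O, V) = -4 + V (A(O, V) = (V + (6 + 6*(-1))) - 1*4 = (V + (6 - 6)) - 4 = (V + 0) - 4 = V - 4 = -4 + V)
((-2 + A(-3, 5))*14)*(-11) = ((-2 + (-4 + 5))*14)*(-11) = ((-2 + 1)*14)*(-11) = -1*14*(-11) = -14*(-11) = 154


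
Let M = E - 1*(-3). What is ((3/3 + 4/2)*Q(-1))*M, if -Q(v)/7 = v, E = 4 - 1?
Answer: 126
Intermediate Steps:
E = 3
Q(v) = -7*v
M = 6 (M = 3 - 1*(-3) = 3 + 3 = 6)
((3/3 + 4/2)*Q(-1))*M = ((3/3 + 4/2)*(-7*(-1)))*6 = ((3*(⅓) + 4*(½))*7)*6 = ((1 + 2)*7)*6 = (3*7)*6 = 21*6 = 126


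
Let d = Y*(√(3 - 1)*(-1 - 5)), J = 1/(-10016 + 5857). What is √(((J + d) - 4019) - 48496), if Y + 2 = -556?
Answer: √(-908366715874 + 57911296788*√2)/4159 ≈ 218.59*I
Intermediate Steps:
Y = -558 (Y = -2 - 556 = -558)
J = -1/4159 (J = 1/(-4159) = -1/4159 ≈ -0.00024044)
d = 3348*√2 (d = -558*√(3 - 1)*(-1 - 5) = -558*√2*(-6) = -(-3348)*√2 = 3348*√2 ≈ 4734.8)
√(((J + d) - 4019) - 48496) = √(((-1/4159 + 3348*√2) - 4019) - 48496) = √((-16715022/4159 + 3348*√2) - 48496) = √(-218409886/4159 + 3348*√2)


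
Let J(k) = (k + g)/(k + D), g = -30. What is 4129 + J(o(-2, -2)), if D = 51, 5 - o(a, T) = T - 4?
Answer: 255979/62 ≈ 4128.7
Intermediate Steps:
o(a, T) = 9 - T (o(a, T) = 5 - (T - 4) = 5 - (-4 + T) = 5 + (4 - T) = 9 - T)
J(k) = (-30 + k)/(51 + k) (J(k) = (k - 30)/(k + 51) = (-30 + k)/(51 + k))
4129 + J(o(-2, -2)) = 4129 + (-30 + (9 - 1*(-2)))/(51 + (9 - 1*(-2))) = 4129 + (-30 + (9 + 2))/(51 + (9 + 2)) = 4129 + (-30 + 11)/(51 + 11) = 4129 - 19/62 = 255979/62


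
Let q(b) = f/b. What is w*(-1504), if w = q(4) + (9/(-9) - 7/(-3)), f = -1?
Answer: -4888/3 ≈ -1629.3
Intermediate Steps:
q(b) = -1/b
w = 13/12 (w = -1/4 + (9/(-9) - 7/(-3)) = -1*1/4 + (9*(-1/9) - 7*(-1/3)) = -1/4 + (-1 + 7/3) = -1/4 + 4/3 = 13/12 ≈ 1.0833)
w*(-1504) = (13/12)*(-1504) = -4888/3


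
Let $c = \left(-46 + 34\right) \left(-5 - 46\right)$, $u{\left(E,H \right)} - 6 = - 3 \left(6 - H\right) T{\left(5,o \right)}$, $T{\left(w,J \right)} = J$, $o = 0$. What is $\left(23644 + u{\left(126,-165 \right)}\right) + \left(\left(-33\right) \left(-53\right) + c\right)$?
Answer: $26011$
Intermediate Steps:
$u{\left(E,H \right)} = 6$ ($u{\left(E,H \right)} = 6 + - 3 \left(6 - H\right) 0 = 6 + \left(-18 + 3 H\right) 0 = 6 + 0 = 6$)
$c = 612$ ($c = \left(-12\right) \left(-51\right) = 612$)
$\left(23644 + u{\left(126,-165 \right)}\right) + \left(\left(-33\right) \left(-53\right) + c\right) = \left(23644 + 6\right) + \left(\left(-33\right) \left(-53\right) + 612\right) = 23650 + \left(1749 + 612\right) = 23650 + 2361 = 26011$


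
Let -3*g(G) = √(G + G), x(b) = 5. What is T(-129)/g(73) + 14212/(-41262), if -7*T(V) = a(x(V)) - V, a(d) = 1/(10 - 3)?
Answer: -7106/20631 + 1356*√146/3577 ≈ 4.2361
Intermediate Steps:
a(d) = ⅐ (a(d) = 1/7 = ⅐)
T(V) = -1/49 + V/7 (T(V) = -(⅐ - V)/7 = -1/49 + V/7)
g(G) = -√2*√G/3 (g(G) = -√(G + G)/3 = -√2*√G/3)
T(-129)/g(73) + 14212/(-41262) = (-1/49 + (⅐)*(-129))/((-√2*√73/3)) + 14212/(-41262) = (-1/49 - 129/7)/((-√146/3)) + 14212*(-1/41262) = -(-1356)*√146/3577 - 7106/20631 = 1356*√146/3577 - 7106/20631 = -7106/20631 + 1356*√146/3577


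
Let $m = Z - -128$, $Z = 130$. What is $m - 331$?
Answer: $-73$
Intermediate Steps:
$m = 258$ ($m = 130 - -128 = 130 + 128 = 258$)
$m - 331 = 258 - 331 = -73$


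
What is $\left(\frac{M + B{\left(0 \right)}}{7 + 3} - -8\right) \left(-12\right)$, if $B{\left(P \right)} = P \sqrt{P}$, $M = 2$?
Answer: $- \frac{492}{5} \approx -98.4$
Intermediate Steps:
$B{\left(P \right)} = P^{\frac{3}{2}}$
$\left(\frac{M + B{\left(0 \right)}}{7 + 3} - -8\right) \left(-12\right) = \left(\frac{2 + 0^{\frac{3}{2}}}{7 + 3} - -8\right) \left(-12\right) = \left(\frac{2 + 0}{10} + 8\right) \left(-12\right) = \left(2 \cdot \frac{1}{10} + 8\right) \left(-12\right) = \left(\frac{1}{5} + 8\right) \left(-12\right) = \frac{41}{5} \left(-12\right) = - \frac{492}{5}$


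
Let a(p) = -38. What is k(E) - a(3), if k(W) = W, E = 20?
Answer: 58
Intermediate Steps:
k(E) - a(3) = 20 - 1*(-38) = 20 + 38 = 58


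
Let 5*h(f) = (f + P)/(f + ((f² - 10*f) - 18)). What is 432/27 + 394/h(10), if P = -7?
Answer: -15712/3 ≈ -5237.3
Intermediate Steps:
h(f) = (-7 + f)/(5*(-18 + f² - 9*f)) (h(f) = ((f - 7)/(f + ((f² - 10*f) - 18)))/5 = ((-7 + f)/(f + (-18 + f² - 10*f)))/5 = ((-7 + f)/(-18 + f² - 9*f))/5 = (-7 + f)/(5*(-18 + f² - 9*f)))
432/27 + 394/h(10) = 432/27 + 394/(((7 - 1*10)/(5*(18 - 1*10² + 9*10)))) = 432*(1/27) + 394/(((7 - 10)/(5*(18 - 1*100 + 90)))) = 16 + 394/(((⅕)*(-3)/(18 - 100 + 90))) = 16 + 394/(((⅕)*(-3)/8)) = 16 + 394/(((⅕)*(⅛)*(-3))) = 16 + 394/(-3/40) = 16 + 394*(-40/3) = 16 - 15760/3 = -15712/3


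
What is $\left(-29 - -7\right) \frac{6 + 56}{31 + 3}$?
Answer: $- \frac{682}{17} \approx -40.118$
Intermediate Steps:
$\left(-29 - -7\right) \frac{6 + 56}{31 + 3} = \left(-29 + 7\right) \frac{62}{34} = - 22 \cdot 62 \cdot \frac{1}{34} = \left(-22\right) \frac{31}{17} = - \frac{682}{17}$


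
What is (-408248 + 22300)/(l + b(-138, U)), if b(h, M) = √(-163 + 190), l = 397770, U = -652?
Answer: -51172845320/52740324291 + 385948*√3/52740324291 ≈ -0.97027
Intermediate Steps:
b(h, M) = 3*√3 (b(h, M) = √27 = 3*√3)
(-408248 + 22300)/(l + b(-138, U)) = (-408248 + 22300)/(397770 + 3*√3) = -385948/(397770 + 3*√3)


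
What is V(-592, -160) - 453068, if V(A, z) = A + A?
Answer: -454252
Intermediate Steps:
V(A, z) = 2*A
V(-592, -160) - 453068 = 2*(-592) - 453068 = -1184 - 453068 = -454252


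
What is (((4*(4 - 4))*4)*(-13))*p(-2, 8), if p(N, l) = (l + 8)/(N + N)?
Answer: 0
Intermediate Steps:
p(N, l) = (8 + l)/(2*N) (p(N, l) = (8 + l)/((2*N)) = (8 + l)*(1/(2*N)) = (8 + l)/(2*N))
(((4*(4 - 4))*4)*(-13))*p(-2, 8) = (((4*(4 - 4))*4)*(-13))*((1/2)*(8 + 8)/(-2)) = (((4*0)*4)*(-13))*((1/2)*(-1/2)*16) = ((0*4)*(-13))*(-4) = (0*(-13))*(-4) = 0*(-4) = 0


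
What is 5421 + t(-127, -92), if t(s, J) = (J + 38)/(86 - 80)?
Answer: 5412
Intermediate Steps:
t(s, J) = 19/3 + J/6 (t(s, J) = (38 + J)/6 = (38 + J)*(1/6) = 19/3 + J/6)
5421 + t(-127, -92) = 5421 + (19/3 + (1/6)*(-92)) = 5421 + (19/3 - 46/3) = 5421 - 9 = 5412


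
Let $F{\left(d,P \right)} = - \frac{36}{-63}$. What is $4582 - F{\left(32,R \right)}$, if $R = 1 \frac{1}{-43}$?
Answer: $\frac{32070}{7} \approx 4581.4$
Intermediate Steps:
$R = - \frac{1}{43}$ ($R = 1 \left(- \frac{1}{43}\right) = - \frac{1}{43} \approx -0.023256$)
$F{\left(d,P \right)} = \frac{4}{7}$ ($F{\left(d,P \right)} = \left(-36\right) \left(- \frac{1}{63}\right) = \frac{4}{7}$)
$4582 - F{\left(32,R \right)} = 4582 - \frac{4}{7} = \frac{32070}{7}$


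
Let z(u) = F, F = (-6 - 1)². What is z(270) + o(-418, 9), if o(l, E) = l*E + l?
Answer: -4131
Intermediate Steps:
F = 49 (F = (-7)² = 49)
z(u) = 49
o(l, E) = l + E*l (o(l, E) = E*l + l = l + E*l)
z(270) + o(-418, 9) = 49 - 418*(1 + 9) = 49 - 418*10 = 49 - 4180 = -4131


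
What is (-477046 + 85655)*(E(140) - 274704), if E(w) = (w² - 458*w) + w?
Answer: 124886605844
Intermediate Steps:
E(w) = w² - 457*w
(-477046 + 85655)*(E(140) - 274704) = (-477046 + 85655)*(140*(-457 + 140) - 274704) = -391391*(140*(-317) - 274704) = -391391*(-44380 - 274704) = -391391*(-319084) = 124886605844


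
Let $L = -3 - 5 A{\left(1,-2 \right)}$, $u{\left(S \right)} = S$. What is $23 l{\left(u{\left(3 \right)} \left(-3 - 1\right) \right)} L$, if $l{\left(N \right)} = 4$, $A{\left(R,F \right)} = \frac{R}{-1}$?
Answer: $184$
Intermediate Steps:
$A{\left(R,F \right)} = - R$ ($A{\left(R,F \right)} = R \left(-1\right) = - R$)
$L = 2$ ($L = -3 - 5 \left(\left(-1\right) 1\right) = -3 - -5 = -3 + 5 = 2$)
$23 l{\left(u{\left(3 \right)} \left(-3 - 1\right) \right)} L = 23 \cdot 4 \cdot 2 = 92 \cdot 2 = 184$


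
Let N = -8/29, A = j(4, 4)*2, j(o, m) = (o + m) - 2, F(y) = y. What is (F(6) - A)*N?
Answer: 48/29 ≈ 1.6552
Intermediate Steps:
j(o, m) = -2 + m + o (j(o, m) = (m + o) - 2 = -2 + m + o)
A = 12 (A = (-2 + 4 + 4)*2 = 6*2 = 12)
N = -8/29 (N = -8*1/29 = -8/29 ≈ -0.27586)
(F(6) - A)*N = (6 - 1*12)*(-8/29) = (6 - 12)*(-8/29) = -6*(-8/29) = 48/29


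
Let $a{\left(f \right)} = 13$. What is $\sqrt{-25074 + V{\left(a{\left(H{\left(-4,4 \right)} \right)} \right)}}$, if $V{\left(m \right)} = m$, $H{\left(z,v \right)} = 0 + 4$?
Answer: $i \sqrt{25061} \approx 158.31 i$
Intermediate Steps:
$H{\left(z,v \right)} = 4$
$\sqrt{-25074 + V{\left(a{\left(H{\left(-4,4 \right)} \right)} \right)}} = \sqrt{-25074 + 13} = \sqrt{-25061} = i \sqrt{25061}$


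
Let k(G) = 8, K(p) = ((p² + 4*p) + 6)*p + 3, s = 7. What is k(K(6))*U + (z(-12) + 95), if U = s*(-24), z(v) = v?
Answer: -1261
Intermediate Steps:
K(p) = 3 + p*(6 + p² + 4*p) (K(p) = (6 + p² + 4*p)*p + 3 = p*(6 + p² + 4*p) + 3 = 3 + p*(6 + p² + 4*p))
U = -168 (U = 7*(-24) = -168)
k(K(6))*U + (z(-12) + 95) = 8*(-168) + (-12 + 95) = -1344 + 83 = -1261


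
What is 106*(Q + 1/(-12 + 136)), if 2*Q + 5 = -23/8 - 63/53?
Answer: -118921/248 ≈ -479.52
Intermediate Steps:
Q = -3843/848 (Q = -5/2 + (-23/8 - 63/53)/2 = -5/2 + (½)*(-1723/424) = -5/2 - 1723/848 = -3843/848 ≈ -4.5318)
106*(Q + 1/(-12 + 136)) = 106*(-3843/848 + 1/(-12 + 136)) = 106*(-3843/848 + 1/124) = 106*(-118921/26288) = -118921/248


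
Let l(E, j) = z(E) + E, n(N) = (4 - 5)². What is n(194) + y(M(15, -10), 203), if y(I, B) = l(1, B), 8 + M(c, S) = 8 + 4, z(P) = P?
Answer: 3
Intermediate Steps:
n(N) = 1 (n(N) = (-1)² = 1)
l(E, j) = 2*E (l(E, j) = E + E = 2*E)
M(c, S) = 4 (M(c, S) = -8 + (8 + 4) = -8 + 12 = 4)
y(I, B) = 2 (y(I, B) = 2*1 = 2)
n(194) + y(M(15, -10), 203) = 1 + 2 = 3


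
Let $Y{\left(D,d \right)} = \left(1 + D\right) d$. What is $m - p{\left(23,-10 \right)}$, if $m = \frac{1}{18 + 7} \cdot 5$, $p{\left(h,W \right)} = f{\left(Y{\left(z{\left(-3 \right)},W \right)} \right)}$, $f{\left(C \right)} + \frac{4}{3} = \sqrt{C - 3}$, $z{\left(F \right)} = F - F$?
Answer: $\frac{23}{15} - i \sqrt{13} \approx 1.5333 - 3.6056 i$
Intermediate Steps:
$z{\left(F \right)} = 0$
$Y{\left(D,d \right)} = d \left(1 + D\right)$
$f{\left(C \right)} = - \frac{4}{3} + \sqrt{-3 + C}$ ($f{\left(C \right)} = - \frac{4}{3} + \sqrt{C - 3} = - \frac{4}{3} + \sqrt{-3 + C}$)
$p{\left(h,W \right)} = - \frac{4}{3} + \sqrt{-3 + W}$ ($p{\left(h,W \right)} = - \frac{4}{3} + \sqrt{-3 + W \left(1 + 0\right)} = - \frac{4}{3} + \sqrt{-3 + W 1} = - \frac{4}{3} + \sqrt{-3 + W}$)
$m = \frac{1}{5}$ ($m = \frac{1}{25} \cdot 5 = \frac{1}{5} \approx 0.2$)
$m - p{\left(23,-10 \right)} = \frac{1}{5} - \left(- \frac{4}{3} + \sqrt{-3 - 10}\right) = \frac{1}{5} - \left(- \frac{4}{3} + \sqrt{-13}\right) = \frac{1}{5} - \left(- \frac{4}{3} + i \sqrt{13}\right) = \frac{1}{5} + \left(\frac{4}{3} - i \sqrt{13}\right) = \frac{23}{15} - i \sqrt{13}$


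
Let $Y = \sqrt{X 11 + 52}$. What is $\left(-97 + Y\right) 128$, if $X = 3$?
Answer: $-12416 + 128 \sqrt{85} \approx -11236.0$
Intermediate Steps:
$Y = \sqrt{85}$ ($Y = \sqrt{3 \cdot 11 + 52} = \sqrt{33 + 52} = \sqrt{85} \approx 9.2195$)
$\left(-97 + Y\right) 128 = \left(-97 + \sqrt{85}\right) 128 = -12416 + 128 \sqrt{85}$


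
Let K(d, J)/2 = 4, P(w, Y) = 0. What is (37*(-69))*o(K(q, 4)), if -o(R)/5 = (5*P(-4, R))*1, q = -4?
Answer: 0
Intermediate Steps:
K(d, J) = 8 (K(d, J) = 2*4 = 8)
o(R) = 0 (o(R) = -5*5*0 = -0 = -5*0 = 0)
(37*(-69))*o(K(q, 4)) = (37*(-69))*0 = -2553*0 = 0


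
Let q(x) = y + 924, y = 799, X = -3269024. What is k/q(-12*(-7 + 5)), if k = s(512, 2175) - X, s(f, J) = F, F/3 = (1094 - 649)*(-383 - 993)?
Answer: 1432064/1723 ≈ 831.15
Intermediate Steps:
F = -1836960 (F = 3*((1094 - 649)*(-383 - 993)) = 3*(445*(-1376)) = 3*(-612320) = -1836960)
s(f, J) = -1836960
q(x) = 1723 (q(x) = 799 + 924 = 1723)
k = 1432064 (k = -1836960 - 1*(-3269024) = -1836960 + 3269024 = 1432064)
k/q(-12*(-7 + 5)) = 1432064/1723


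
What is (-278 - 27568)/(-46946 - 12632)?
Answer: 13923/29789 ≈ 0.46739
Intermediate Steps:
(-278 - 27568)/(-46946 - 12632) = -27846/(-59578) = -27846*(-1/59578) = 13923/29789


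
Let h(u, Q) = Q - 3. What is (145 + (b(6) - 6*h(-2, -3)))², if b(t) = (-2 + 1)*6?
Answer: 30625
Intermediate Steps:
h(u, Q) = -3 + Q
b(t) = -6 (b(t) = -1*6 = -6)
(145 + (b(6) - 6*h(-2, -3)))² = (145 + (-6 - 6*(-3 - 3)))² = (145 + (-6 - 6*(-6)))² = (145 + (-6 + 36))² = (145 + 30)² = 175² = 30625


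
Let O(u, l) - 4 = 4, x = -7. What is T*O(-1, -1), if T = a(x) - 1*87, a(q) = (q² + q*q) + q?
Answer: 32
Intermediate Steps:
O(u, l) = 8 (O(u, l) = 4 + 4 = 8)
a(q) = q + 2*q² (a(q) = (q² + q²) + q = 2*q² + q = q + 2*q²)
T = 4 (T = -7*(1 + 2*(-7)) - 1*87 = -7*(1 - 14) - 87 = -7*(-13) - 87 = 91 - 87 = 4)
T*O(-1, -1) = 4*8 = 32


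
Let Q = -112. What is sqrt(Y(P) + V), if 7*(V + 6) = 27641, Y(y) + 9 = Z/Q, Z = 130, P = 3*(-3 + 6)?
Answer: sqrt(3083122)/28 ≈ 62.710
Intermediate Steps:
P = 9 (P = 3*3 = 9)
Y(y) = -569/56 (Y(y) = -9 + 130/(-112) = -9 + 130*(-1/112) = -9 - 65/56 = -569/56)
V = 27599/7 (V = -6 + (1/7)*27641 = -6 + 27641/7 = 27599/7 ≈ 3942.7)
sqrt(Y(P) + V) = sqrt(-569/56 + 27599/7) = sqrt(220223/56) = sqrt(3083122)/28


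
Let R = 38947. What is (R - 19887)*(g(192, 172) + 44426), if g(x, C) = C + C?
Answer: 853316200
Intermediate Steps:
g(x, C) = 2*C
(R - 19887)*(g(192, 172) + 44426) = (38947 - 19887)*(2*172 + 44426) = 19060*(344 + 44426) = 19060*44770 = 853316200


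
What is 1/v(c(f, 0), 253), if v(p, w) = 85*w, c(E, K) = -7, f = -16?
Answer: 1/21505 ≈ 4.6501e-5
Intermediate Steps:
1/v(c(f, 0), 253) = 1/(85*253) = 1/21505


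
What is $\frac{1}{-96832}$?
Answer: $- \frac{1}{96832} \approx -1.0327 \cdot 10^{-5}$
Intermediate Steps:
$\frac{1}{-96832} = - \frac{1}{96832}$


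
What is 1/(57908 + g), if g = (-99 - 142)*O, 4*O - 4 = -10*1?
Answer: 2/116539 ≈ 1.7162e-5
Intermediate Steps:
O = -3/2 (O = 1 + (-10*1)/4 = 1 + (1/4)*(-10) = 1 - 5/2 = -3/2 ≈ -1.5000)
g = 723/2 (g = (-99 - 142)*(-3/2) = -241*(-3/2) = 723/2 ≈ 361.50)
1/(57908 + g) = 1/(57908 + 723/2) = 1/(116539/2) = 2/116539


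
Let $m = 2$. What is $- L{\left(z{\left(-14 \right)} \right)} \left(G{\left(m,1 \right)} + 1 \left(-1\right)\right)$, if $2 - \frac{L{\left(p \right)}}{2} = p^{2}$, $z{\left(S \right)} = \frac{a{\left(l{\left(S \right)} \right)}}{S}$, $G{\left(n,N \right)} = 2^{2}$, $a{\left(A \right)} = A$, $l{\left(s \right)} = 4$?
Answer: $- \frac{564}{49} \approx -11.51$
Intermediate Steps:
$G{\left(n,N \right)} = 4$
$z{\left(S \right)} = \frac{4}{S}$
$L{\left(p \right)} = 4 - 2 p^{2}$
$- L{\left(z{\left(-14 \right)} \right)} \left(G{\left(m,1 \right)} + 1 \left(-1\right)\right) = - \left(4 - 2 \left(\frac{4}{-14}\right)^{2}\right) \left(4 + 1 \left(-1\right)\right) = - \left(4 - 2 \left(4 \left(- \frac{1}{14}\right)\right)^{2}\right) \left(4 - 1\right) = - \left(4 - 2 \left(- \frac{2}{7}\right)^{2}\right) 3 = - \left(4 - \frac{8}{49}\right) 3 = - \frac{188 \cdot 3}{49} = \left(-1\right) \frac{564}{49} = - \frac{564}{49}$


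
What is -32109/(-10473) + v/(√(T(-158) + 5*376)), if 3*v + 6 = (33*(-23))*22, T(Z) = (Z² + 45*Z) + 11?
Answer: 10703/3491 - 5568*√19745/19745 ≈ -36.559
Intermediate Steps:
T(Z) = 11 + Z² + 45*Z
v = -5568 (v = -2 + ((33*(-23))*22)/3 = -2 + (-759*22)/3 = -2 + (⅓)*(-16698) = -2 - 5566 = -5568)
-32109/(-10473) + v/(√(T(-158) + 5*376)) = -32109/(-10473) - 5568/√((11 + (-158)² + 45*(-158)) + 5*376) = -32109*(-1/10473) - 5568/√((11 + 24964 - 7110) + 1880) = 10703/3491 - 5568/√(17865 + 1880) = 10703/3491 - 5568*√19745/19745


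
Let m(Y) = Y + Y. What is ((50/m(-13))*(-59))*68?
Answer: 100300/13 ≈ 7715.4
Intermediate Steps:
m(Y) = 2*Y
((50/m(-13))*(-59))*68 = ((50/((2*(-13))))*(-59))*68 = ((50/(-26))*(-59))*68 = ((50*(-1/26))*(-59))*68 = -25/13*(-59)*68 = (1475/13)*68 = 100300/13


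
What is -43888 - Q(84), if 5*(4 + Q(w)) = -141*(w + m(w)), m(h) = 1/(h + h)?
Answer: -11624209/280 ≈ -41515.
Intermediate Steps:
m(h) = 1/(2*h)
Q(w) = -4 - 141*w/5 - 141/(10*w) (Q(w) = -4 + (-141*(w + 1/(2*w)))/5 = -4 + (-141*w - 141/(2*w))/5 = -4 + (-141*w/5 - 141/(10*w)) = -4 - 141*w/5 - 141/(10*w))
-43888 - Q(84) = -43888 - (-4 - 141/5*84 - 141/10/84) = -43888 - (-4 - 11844/5 - 141/10*1/84) = -43888 - (-4 - 11844/5 - 47/280) = -43888 - 1*(-664431/280) = -43888 + 664431/280 = -11624209/280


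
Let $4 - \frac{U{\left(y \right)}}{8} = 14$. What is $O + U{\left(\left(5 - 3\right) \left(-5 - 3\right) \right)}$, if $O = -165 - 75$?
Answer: $-320$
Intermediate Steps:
$U{\left(y \right)} = -80$ ($U{\left(y \right)} = 32 - 112 = -80$)
$O = -240$
$O + U{\left(\left(5 - 3\right) \left(-5 - 3\right) \right)} = -240 - 80 = -320$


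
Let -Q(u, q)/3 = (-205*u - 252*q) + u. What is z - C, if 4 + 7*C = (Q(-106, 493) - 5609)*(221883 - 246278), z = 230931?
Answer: 7374444186/7 ≈ 1.0535e+9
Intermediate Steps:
Q(u, q) = 612*u + 756*q (Q(u, q) = -3*((-205*u - 252*q) + u) = -3*((-252*q - 205*u) + u) = -3*(-252*q - 204*u) = 612*u + 756*q)
C = -7372827669/7 (C = -4/7 + (((612*(-106) + 756*493) - 5609)*(221883 - 246278))/7 = -4/7 + (((-64872 + 372708) - 5609)*(-24395))/7 = -4/7 + ((307836 - 5609)*(-24395))/7 = -4/7 + (302227*(-24395))/7 = -4/7 + (1/7)*(-7372827665) = -4/7 - 1053261095 = -7372827669/7 ≈ -1.0533e+9)
z - C = 230931 - 1*(-7372827669/7) = 230931 + 7372827669/7 = 7374444186/7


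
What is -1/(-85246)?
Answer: 1/85246 ≈ 1.1731e-5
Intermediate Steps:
-1/(-85246) = -1*(-1/85246) = 1/85246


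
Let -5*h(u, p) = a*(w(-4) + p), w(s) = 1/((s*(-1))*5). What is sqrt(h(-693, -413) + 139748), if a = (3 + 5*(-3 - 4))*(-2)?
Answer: 2*sqrt(906461)/5 ≈ 380.83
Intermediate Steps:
w(s) = -1/(5*s) (w(s) = 1/(-s*5) = 1/(-5*s) = -1/(5*s))
a = 64 (a = (3 + 5*(-7))*(-2) = (3 - 35)*(-2) = -32*(-2) = 64)
h(u, p) = -16/25 - 64*p/5 (h(u, p) = -64*(-1/5/(-4) + p)/5 = -64*(-1/5*(-1/4) + p)/5 = -64*(1/20 + p)/5 = -(16/5 + 64*p)/5 = -16/25 - 64*p/5)
sqrt(h(-693, -413) + 139748) = sqrt((-16/25 - 64/5*(-413)) + 139748) = sqrt((-16/25 + 26432/5) + 139748) = sqrt(132144/25 + 139748) = sqrt(3625844/25) = 2*sqrt(906461)/5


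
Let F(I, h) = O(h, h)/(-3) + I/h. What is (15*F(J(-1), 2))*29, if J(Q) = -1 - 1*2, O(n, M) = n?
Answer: -1885/2 ≈ -942.50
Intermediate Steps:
J(Q) = -3 (J(Q) = -1 - 2 = -3)
F(I, h) = -h/3 + I/h (F(I, h) = h/(-3) + I/h = h*(-1/3) + I/h = -h/3 + I/h)
(15*F(J(-1), 2))*29 = (15*(-1/3*2 - 3/2))*29 = (15*(-2/3 - 3*1/2))*29 = (15*(-2/3 - 3/2))*29 = (15*(-13/6))*29 = -65/2*29 = -1885/2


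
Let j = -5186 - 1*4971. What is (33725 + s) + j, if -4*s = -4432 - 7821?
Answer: 106525/4 ≈ 26631.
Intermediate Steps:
j = -10157 (j = -5186 - 4971 = -10157)
s = 12253/4 (s = -(-4432 - 7821)/4 = -¼*(-12253) = 12253/4 ≈ 3063.3)
(33725 + s) + j = (33725 + 12253/4) - 10157 = 147153/4 - 10157 = 106525/4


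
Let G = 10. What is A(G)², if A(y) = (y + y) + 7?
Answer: 729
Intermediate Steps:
A(y) = 7 + 2*y (A(y) = 2*y + 7 = 7 + 2*y)
A(G)² = (7 + 2*10)² = (7 + 20)² = 27² = 729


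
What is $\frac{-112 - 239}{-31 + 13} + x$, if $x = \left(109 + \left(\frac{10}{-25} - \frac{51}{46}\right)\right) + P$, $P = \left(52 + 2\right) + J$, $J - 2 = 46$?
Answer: $\frac{26334}{115} \approx 228.99$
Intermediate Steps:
$J = 48$ ($J = 2 + 46 = 48$)
$P = 102$ ($P = \left(52 + 2\right) + 48 = 54 + 48 = 102$)
$x = \frac{48183}{230}$ ($x = \left(109 + \left(\frac{10}{-25} - \frac{51}{46}\right)\right) + 102 = \left(109 + \left(10 \left(- \frac{1}{25}\right) - \frac{51}{46}\right)\right) + 102 = \left(109 - \frac{347}{230}\right) + 102 = \frac{24723}{230} + 102 = \frac{48183}{230} \approx 209.49$)
$\frac{-112 - 239}{-31 + 13} + x = \frac{-112 - 239}{-31 + 13} + \frac{48183}{230} = - \frac{351}{-18} + \frac{48183}{230} = \left(-351\right) \left(- \frac{1}{18}\right) + \frac{48183}{230} = \frac{39}{2} + \frac{48183}{230} = \frac{26334}{115}$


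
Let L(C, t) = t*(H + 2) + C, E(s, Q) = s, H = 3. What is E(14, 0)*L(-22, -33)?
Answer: -2618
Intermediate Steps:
L(C, t) = C + 5*t (L(C, t) = t*(3 + 2) + C = t*5 + C = 5*t + C = C + 5*t)
E(14, 0)*L(-22, -33) = 14*(-22 + 5*(-33)) = 14*(-22 - 165) = 14*(-187) = -2618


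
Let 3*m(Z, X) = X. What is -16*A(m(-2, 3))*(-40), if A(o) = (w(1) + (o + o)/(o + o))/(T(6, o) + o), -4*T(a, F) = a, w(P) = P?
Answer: -2560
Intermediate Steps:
m(Z, X) = X/3
T(a, F) = -a/4
A(o) = 2/(-3/2 + o) (A(o) = (1 + (o + o)/(o + o))/(-¼*6 + o) = (1 + (2*o)/((2*o)))/(-3/2 + o) = (1 + (2*o)*(1/(2*o)))/(-3/2 + o) = (1 + 1)/(-3/2 + o) = 2/(-3/2 + o))
-16*A(m(-2, 3))*(-40) = -64/(-3 + 2*((⅓)*3))*(-40) = -64/(-3 + 2*1)*(-40) = -64/(-3 + 2)*(-40) = -64/(-1)*(-40) = -64*(-1)*(-40) = -16*(-4)*(-40) = 64*(-40) = -2560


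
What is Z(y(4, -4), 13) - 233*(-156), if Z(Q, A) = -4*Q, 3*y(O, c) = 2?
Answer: 109036/3 ≈ 36345.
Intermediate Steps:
y(O, c) = 2/3 (y(O, c) = (1/3)*2 = 2/3)
Z(y(4, -4), 13) - 233*(-156) = -4*2/3 - 233*(-156) = -8/3 + 36348 = 109036/3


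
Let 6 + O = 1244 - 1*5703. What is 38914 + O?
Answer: 34449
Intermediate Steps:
O = -4465 (O = -6 + (1244 - 1*5703) = -6 + (1244 - 5703) = -6 - 4459 = -4465)
38914 + O = 38914 - 4465 = 34449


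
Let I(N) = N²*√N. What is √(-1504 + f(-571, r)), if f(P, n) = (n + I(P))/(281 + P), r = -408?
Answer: √(-126368080 - 94551890*I*√571)/290 ≈ 112.7 - 119.18*I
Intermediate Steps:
I(N) = N^(5/2)
f(P, n) = (n + P^(5/2))/(281 + P)
√(-1504 + f(-571, r)) = √(-1504 + (-408 + (-571)^(5/2))/(281 - 571)) = √(-1504 + (-408 + 326041*I*√571)/(-290)) = √(-1504 - (-408 + 326041*I*√571)/290) = √(-1504 + (204/145 - 326041*I*√571/290)) = √(-217876/145 - 326041*I*√571/290)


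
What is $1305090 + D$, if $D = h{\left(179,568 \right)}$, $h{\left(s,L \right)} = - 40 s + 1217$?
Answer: $1299147$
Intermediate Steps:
$h{\left(s,L \right)} = 1217 - 40 s$
$D = -5943$ ($D = 1217 - 7160 = -5943$)
$1305090 + D = 1305090 - 5943 = 1299147$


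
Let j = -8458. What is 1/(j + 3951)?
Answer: -1/4507 ≈ -0.00022188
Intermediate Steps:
1/(j + 3951) = 1/(-8458 + 3951) = 1/(-4507) = -1/4507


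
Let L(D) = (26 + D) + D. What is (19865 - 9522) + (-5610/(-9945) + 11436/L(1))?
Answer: 2935294/273 ≈ 10752.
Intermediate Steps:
L(D) = 26 + 2*D
(19865 - 9522) + (-5610/(-9945) + 11436/L(1)) = (19865 - 9522) + (-5610/(-9945) + 11436/(26 + 2*1)) = 10343 + (-5610*(-1/9945) + 11436/(26 + 2)) = 10343 + (22/39 + 11436/28) = 10343 + (22/39 + 11436*(1/28)) = 10343 + (22/39 + 2859/7) = 10343 + 111655/273 = 2935294/273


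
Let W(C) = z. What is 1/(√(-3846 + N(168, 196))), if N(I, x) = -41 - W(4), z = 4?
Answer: -I*√3891/3891 ≈ -0.016031*I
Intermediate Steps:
W(C) = 4
N(I, x) = -45 (N(I, x) = -41 - 1*4 = -41 - 4 = -45)
1/(√(-3846 + N(168, 196))) = 1/(√(-3846 - 45)) = 1/(√(-3891)) = 1/(I*√3891) = -I*√3891/3891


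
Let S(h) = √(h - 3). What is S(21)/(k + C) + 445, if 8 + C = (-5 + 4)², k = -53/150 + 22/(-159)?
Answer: 445 - 7950*√2/19853 ≈ 444.43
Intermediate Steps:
S(h) = √(-3 + h)
k = -1303/2650 (k = -53*1/150 + 22*(-1/159) = -53/150 - 22/159 = -1303/2650 ≈ -0.49170)
C = -7 (C = -8 + (-5 + 4)² = -8 + (-1)² = -8 + 1 = -7)
S(21)/(k + C) + 445 = √(-3 + 21)/(-1303/2650 - 7) + 445 = √18/(-19853/2650) + 445 = (3*√2)*(-2650/19853) + 445 = -7950*√2/19853 + 445 = 445 - 7950*√2/19853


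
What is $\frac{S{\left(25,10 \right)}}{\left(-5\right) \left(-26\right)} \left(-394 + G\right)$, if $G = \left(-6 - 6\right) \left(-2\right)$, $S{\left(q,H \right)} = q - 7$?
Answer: $- \frac{666}{13} \approx -51.231$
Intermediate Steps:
$S{\left(q,H \right)} = -7 + q$ ($S{\left(q,H \right)} = q - 7 = -7 + q$)
$G = 24$ ($G = \left(-12\right) \left(-2\right) = 24$)
$\frac{S{\left(25,10 \right)}}{\left(-5\right) \left(-26\right)} \left(-394 + G\right) = \frac{-7 + 25}{\left(-5\right) \left(-26\right)} \left(-394 + 24\right) = \frac{18}{130} \left(-370\right) = 18 \cdot \frac{1}{130} \left(-370\right) = \frac{9}{65} \left(-370\right) = - \frac{666}{13}$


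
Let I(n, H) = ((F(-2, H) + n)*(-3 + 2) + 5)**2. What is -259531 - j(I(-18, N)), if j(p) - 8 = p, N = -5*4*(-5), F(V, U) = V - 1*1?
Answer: -260215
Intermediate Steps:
F(V, U) = -1 + V (F(V, U) = V - 1 = -1 + V)
N = 100 (N = -20*(-5) = 100)
I(n, H) = (8 - n)**2 (I(n, H) = (((-1 - 2) + n)*(-3 + 2) + 5)**2 = ((-3 + n)*(-1) + 5)**2 = ((3 - n) + 5)**2 = (8 - n)**2)
j(p) = 8 + p
-259531 - j(I(-18, N)) = -259531 - (8 + (-8 - 18)**2) = -259531 - (8 + (-26)**2) = -259531 - (8 + 676) = -259531 - 1*684 = -259531 - 684 = -260215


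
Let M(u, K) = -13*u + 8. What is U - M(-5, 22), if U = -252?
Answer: -325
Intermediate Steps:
M(u, K) = 8 - 13*u
U - M(-5, 22) = -252 - (8 - 13*(-5)) = -252 - (8 + 65) = -252 - 1*73 = -252 - 73 = -325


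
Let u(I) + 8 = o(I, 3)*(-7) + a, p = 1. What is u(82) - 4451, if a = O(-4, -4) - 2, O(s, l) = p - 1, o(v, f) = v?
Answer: -5035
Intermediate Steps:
O(s, l) = 0 (O(s, l) = 1 - 1 = 0)
a = -2 (a = 0 - 2 = -2)
u(I) = -10 - 7*I (u(I) = -8 + (I*(-7) - 2) = -8 + (-7*I - 2) = -8 + (-2 - 7*I) = -10 - 7*I)
u(82) - 4451 = (-10 - 7*82) - 4451 = (-10 - 574) - 4451 = -584 - 4451 = -5035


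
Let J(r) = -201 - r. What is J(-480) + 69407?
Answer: 69686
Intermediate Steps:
J(-480) + 69407 = (-201 - 1*(-480)) + 69407 = (-201 + 480) + 69407 = 279 + 69407 = 69686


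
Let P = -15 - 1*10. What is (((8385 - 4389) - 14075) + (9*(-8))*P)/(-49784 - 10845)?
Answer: 8279/60629 ≈ 0.13655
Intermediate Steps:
P = -25 (P = -15 - 10 = -25)
(((8385 - 4389) - 14075) + (9*(-8))*P)/(-49784 - 10845) = (((8385 - 4389) - 14075) + (9*(-8))*(-25))/(-49784 - 10845) = ((3996 - 14075) - 72*(-25))/(-60629) = (-10079 + 1800)*(-1/60629) = -8279*(-1/60629) = 8279/60629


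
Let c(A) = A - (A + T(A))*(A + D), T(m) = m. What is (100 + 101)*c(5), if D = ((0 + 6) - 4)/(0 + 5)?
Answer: -9849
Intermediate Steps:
D = ⅖ (D = (6 - 4)/5 = 2*(⅕) = ⅖ ≈ 0.40000)
c(A) = A - 2*A*(⅖ + A) (c(A) = A - (A + A)*(A + ⅖) = A - 2*A*(⅖ + A))
(100 + 101)*c(5) = (100 + 101)*((⅕)*5*(1 - 10*5)) = 201*((⅕)*5*(1 - 50)) = 201*((⅕)*5*(-49)) = 201*(-49) = -9849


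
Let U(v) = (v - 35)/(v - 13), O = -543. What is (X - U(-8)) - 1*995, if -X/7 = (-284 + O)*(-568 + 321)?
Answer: -30048481/21 ≈ -1.4309e+6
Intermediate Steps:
X = -1429883 (X = -7*(-284 - 543)*(-568 + 321) = -(-5789)*(-247) = -7*204269 = -1429883)
U(v) = (-35 + v)/(-13 + v)
(X - U(-8)) - 1*995 = (-1429883 - (-35 - 8)/(-13 - 8)) - 1*995 = (-1429883 - (-43)/(-21)) - 995 = (-1429883 - (-1)*(-43)/21) - 995 = (-1429883 - 1*43/21) - 995 = (-1429883 - 43/21) - 995 = -30027586/21 - 995 = -30048481/21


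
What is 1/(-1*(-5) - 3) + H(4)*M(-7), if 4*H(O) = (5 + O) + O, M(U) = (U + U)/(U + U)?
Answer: 15/4 ≈ 3.7500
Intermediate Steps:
M(U) = 1 (M(U) = (2*U)/((2*U)) = (2*U)*(1/(2*U)) = 1)
H(O) = 5/4 + O/2 (H(O) = ((5 + O) + O)/4 = (5 + 2*O)/4 = 5/4 + O/2)
1/(-1*(-5) - 3) + H(4)*M(-7) = 1/(-1*(-5) - 3) + (5/4 + (1/2)*4)*1 = 1/(5 - 3) + (5/4 + 2)*1 = 1/2 + (13/4)*1 = 1/2 + 13/4 = 15/4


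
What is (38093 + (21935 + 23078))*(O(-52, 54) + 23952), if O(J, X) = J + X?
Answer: 1990721124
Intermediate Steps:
(38093 + (21935 + 23078))*(O(-52, 54) + 23952) = (38093 + (21935 + 23078))*((-52 + 54) + 23952) = (38093 + 45013)*(2 + 23952) = 83106*23954 = 1990721124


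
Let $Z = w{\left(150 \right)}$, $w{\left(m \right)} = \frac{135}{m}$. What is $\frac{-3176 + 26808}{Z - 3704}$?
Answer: $- \frac{236320}{37031} \approx -6.3817$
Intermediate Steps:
$Z = \frac{9}{10}$ ($Z = \frac{135}{150} = 135 \cdot \frac{1}{150} = \frac{9}{10} \approx 0.9$)
$\frac{-3176 + 26808}{Z - 3704} = \frac{-3176 + 26808}{\frac{9}{10} - 3704} = \frac{23632}{- \frac{37031}{10}} = 23632 \left(- \frac{10}{37031}\right) = - \frac{236320}{37031}$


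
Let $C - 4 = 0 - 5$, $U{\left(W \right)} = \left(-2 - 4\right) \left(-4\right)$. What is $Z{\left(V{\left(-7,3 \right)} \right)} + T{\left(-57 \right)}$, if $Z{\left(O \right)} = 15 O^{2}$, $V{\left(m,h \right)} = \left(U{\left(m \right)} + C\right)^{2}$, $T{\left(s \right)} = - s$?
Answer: $4197672$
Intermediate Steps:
$U{\left(W \right)} = 24$ ($U{\left(W \right)} = \left(-6\right) \left(-4\right) = 24$)
$C = -1$ ($C = 4 + \left(0 - 5\right) = 4 - 5 = -1$)
$V{\left(m,h \right)} = 529$ ($V{\left(m,h \right)} = \left(24 - 1\right)^{2} = 23^{2} = 529$)
$Z{\left(V{\left(-7,3 \right)} \right)} + T{\left(-57 \right)} = 15 \cdot 529^{2} - -57 = 15 \cdot 279841 + 57 = 4197615 + 57 = 4197672$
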